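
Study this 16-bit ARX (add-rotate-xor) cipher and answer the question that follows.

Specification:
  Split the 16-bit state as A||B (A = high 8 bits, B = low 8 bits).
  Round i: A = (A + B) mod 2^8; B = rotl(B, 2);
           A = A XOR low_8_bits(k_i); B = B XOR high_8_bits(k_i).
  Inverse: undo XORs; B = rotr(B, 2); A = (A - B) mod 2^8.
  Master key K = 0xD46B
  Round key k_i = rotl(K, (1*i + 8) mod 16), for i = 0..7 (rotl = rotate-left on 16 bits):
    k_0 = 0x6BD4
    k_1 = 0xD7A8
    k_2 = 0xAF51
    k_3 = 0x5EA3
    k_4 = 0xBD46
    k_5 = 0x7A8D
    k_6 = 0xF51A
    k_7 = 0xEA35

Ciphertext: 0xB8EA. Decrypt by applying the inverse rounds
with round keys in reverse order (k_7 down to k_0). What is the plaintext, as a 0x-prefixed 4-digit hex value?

s_0 = ciphertext = 0xB8EA
s_1 = InvRound(s_0, k_7) = 0x8D00
s_2 = InvRound(s_1, k_6) = 0x1A7D
s_3 = InvRound(s_2, k_5) = 0xD6C1
s_4 = InvRound(s_3, k_4) = 0x711F
s_5 = InvRound(s_4, k_3) = 0x8250
s_6 = InvRound(s_5, k_2) = 0xD4FF
s_7 = InvRound(s_6, k_1) = 0x720A
s_8 = InvRound(s_7, k_0) = 0x4E58

0x4E58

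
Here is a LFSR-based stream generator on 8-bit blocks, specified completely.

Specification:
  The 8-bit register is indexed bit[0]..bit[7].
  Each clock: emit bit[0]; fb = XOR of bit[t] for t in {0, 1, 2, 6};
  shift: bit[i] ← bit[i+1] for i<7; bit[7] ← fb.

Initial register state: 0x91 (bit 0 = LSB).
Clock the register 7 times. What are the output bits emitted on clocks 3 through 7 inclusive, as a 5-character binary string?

00100

reg_0 = 0x91
clock 1: out=1, reg = 0xC8
clock 2: out=0, reg = 0xE4
clock 3: out=0, reg = 0x72
clock 4: out=0, reg = 0x39
clock 5: out=1, reg = 0x9C
clock 6: out=0, reg = 0xCE
clock 7: out=0, reg = 0xE7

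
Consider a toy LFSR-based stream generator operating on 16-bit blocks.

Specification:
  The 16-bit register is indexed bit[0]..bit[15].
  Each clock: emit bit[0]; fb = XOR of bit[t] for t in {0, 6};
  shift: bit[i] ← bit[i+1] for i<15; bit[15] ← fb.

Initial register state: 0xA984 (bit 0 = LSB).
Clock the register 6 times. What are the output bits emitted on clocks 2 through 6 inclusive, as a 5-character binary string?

01000

reg_0 = 0xA984
clock 1: out=0, reg = 0x54C2
clock 2: out=0, reg = 0xAA61
clock 3: out=1, reg = 0x5530
clock 4: out=0, reg = 0x2A98
clock 5: out=0, reg = 0x154C
clock 6: out=0, reg = 0x8AA6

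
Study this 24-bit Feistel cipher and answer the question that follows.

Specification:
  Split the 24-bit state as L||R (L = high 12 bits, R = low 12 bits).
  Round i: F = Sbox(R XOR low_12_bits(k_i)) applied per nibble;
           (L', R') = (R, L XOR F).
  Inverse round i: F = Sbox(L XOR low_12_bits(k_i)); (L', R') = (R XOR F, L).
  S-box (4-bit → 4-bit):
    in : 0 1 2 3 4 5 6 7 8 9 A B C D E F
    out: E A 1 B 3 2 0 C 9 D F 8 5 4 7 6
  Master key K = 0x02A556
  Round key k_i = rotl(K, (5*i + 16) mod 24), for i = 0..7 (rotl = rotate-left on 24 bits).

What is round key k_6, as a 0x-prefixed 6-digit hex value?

0x80A955

K = 0x02A556
k_0 = rotl(K, (5*0+16) mod 24) = rotl(K, 16) = 0x5602A5
k_1 = rotl(K, (5*1+16) mod 24) = rotl(K, 21) = 0xC054AA
k_2 = rotl(K, (5*2+16) mod 24) = rotl(K, 2) = 0x0A9558
k_3 = rotl(K, (5*3+16) mod 24) = rotl(K, 7) = 0x52AB01
k_4 = rotl(K, (5*4+16) mod 24) = rotl(K, 12) = 0x55602A
k_5 = rotl(K, (5*5+16) mod 24) = rotl(K, 17) = 0xAC054A
k_6 = rotl(K, (5*6+16) mod 24) = rotl(K, 22) = 0x80A955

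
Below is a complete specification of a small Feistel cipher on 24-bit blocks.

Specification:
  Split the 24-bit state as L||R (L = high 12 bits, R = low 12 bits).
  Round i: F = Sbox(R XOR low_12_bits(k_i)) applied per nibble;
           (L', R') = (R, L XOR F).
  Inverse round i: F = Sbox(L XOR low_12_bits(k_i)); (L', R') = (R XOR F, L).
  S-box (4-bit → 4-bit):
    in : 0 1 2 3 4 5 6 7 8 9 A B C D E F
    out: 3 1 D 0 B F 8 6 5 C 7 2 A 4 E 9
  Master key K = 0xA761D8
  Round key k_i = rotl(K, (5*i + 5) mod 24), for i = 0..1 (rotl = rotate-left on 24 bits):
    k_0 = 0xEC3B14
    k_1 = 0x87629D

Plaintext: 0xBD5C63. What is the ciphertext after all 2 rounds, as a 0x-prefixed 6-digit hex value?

s_0 = plaintext = 0xBD5C63
s_1 = Round(s_0, k_0) = 0xC63DB3
s_2 = Round(s_1, k_1) = 0xDB35BD

0xDB35BD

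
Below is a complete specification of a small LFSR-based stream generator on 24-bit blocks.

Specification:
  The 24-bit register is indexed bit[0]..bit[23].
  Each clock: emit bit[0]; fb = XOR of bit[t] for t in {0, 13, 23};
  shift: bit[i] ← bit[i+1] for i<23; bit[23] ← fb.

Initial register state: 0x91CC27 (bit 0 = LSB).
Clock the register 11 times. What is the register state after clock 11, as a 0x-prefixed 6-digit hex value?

0xF31239

reg_0 = 0x91CC27
clock 1: out=1, reg = 0x48E613
clock 2: out=1, reg = 0x247309
clock 3: out=1, reg = 0x123984
clock 4: out=0, reg = 0x891CC2
clock 5: out=0, reg = 0xC48E61
clock 6: out=1, reg = 0x624730
clock 7: out=0, reg = 0x312398
clock 8: out=0, reg = 0x9891CC
clock 9: out=0, reg = 0xCC48E6
clock 10: out=0, reg = 0xE62473
clock 11: out=1, reg = 0xF31239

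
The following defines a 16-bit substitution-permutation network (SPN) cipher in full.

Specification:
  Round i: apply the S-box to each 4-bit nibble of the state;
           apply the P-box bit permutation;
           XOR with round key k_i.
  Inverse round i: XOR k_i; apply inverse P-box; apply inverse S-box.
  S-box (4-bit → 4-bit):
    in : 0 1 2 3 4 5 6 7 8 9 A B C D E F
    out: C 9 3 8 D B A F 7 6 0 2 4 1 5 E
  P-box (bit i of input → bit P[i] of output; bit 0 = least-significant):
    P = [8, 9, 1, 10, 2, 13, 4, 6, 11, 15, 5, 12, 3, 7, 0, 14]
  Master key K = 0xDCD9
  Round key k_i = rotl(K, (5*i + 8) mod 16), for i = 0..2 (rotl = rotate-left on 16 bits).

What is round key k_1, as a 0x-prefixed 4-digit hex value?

K = 0xDCD9
k_0 = rotl(K, (5*0+8) mod 16) = rotl(K, 8) = 0xD9DC
k_1 = rotl(K, (5*1+8) mod 16) = rotl(K, 13) = 0x3B9B

0x3B9B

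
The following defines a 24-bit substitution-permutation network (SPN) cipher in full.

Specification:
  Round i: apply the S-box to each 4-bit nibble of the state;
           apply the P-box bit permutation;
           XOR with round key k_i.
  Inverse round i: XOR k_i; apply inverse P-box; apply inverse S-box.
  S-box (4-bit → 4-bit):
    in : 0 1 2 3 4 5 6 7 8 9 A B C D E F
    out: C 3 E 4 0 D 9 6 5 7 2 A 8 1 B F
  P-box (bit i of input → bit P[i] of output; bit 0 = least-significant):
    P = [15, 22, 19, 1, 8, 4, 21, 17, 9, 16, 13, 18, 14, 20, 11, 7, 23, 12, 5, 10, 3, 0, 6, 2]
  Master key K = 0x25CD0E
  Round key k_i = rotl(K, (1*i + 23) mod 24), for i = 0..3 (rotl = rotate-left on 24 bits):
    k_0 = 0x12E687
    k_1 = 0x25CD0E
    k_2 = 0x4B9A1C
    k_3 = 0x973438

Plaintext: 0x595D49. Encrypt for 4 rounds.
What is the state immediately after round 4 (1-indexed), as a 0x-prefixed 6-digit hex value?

0x3E6416

s_0 = plaintext = 0x595D49
s_1 = Round(s_0, k_0) = 0xDA3C6B
s_2 = Round(s_1, k_1) = 0x63D404
s_3 = Round(s_2, k_2) = 0x69DA30
s_4 = Round(s_3, k_3) = 0x3E6416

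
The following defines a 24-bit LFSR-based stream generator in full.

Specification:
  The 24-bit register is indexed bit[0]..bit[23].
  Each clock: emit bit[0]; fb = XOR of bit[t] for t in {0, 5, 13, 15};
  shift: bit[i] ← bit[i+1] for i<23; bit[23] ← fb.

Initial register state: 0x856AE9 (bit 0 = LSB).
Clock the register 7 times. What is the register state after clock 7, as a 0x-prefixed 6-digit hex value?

0x3F0AD5

reg_0 = 0x856AE9
clock 1: out=1, reg = 0xC2B574
clock 2: out=0, reg = 0xE15ABA
clock 3: out=0, reg = 0xF0AD5D
clock 4: out=1, reg = 0xF856AE
clock 5: out=0, reg = 0xFC2B57
clock 6: out=1, reg = 0x7E15AB
clock 7: out=1, reg = 0x3F0AD5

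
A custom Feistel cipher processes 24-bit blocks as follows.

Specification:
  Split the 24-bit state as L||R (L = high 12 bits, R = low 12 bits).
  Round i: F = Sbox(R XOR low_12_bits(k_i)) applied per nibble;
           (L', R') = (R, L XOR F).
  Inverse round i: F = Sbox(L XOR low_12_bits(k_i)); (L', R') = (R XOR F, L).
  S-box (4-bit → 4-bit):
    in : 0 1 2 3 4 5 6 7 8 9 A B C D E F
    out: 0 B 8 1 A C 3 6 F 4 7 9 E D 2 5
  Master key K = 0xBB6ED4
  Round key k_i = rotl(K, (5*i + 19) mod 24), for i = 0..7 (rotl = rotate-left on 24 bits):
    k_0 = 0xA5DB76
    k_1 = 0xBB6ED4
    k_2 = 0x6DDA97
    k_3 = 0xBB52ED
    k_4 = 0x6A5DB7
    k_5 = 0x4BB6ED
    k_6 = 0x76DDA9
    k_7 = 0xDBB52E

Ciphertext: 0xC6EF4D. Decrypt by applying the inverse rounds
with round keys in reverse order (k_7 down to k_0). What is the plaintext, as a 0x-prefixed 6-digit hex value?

s_0 = ciphertext = 0xC6EF4D
s_1 = InvRound(s_0, k_7) = 0xBEDC6E
s_2 = InvRound(s_1, k_6) = 0xFC4BED
s_3 = InvRound(s_2, k_5) = 0xF69FC4
s_4 = InvRound(s_3, k_4) = 0x716F69
s_5 = InvRound(s_4, k_3) = 0x330716
s_6 = InvRound(s_5, k_2) = 0x360330
s_7 = InvRound(s_6, k_1) = 0xEAA360
s_8 = InvRound(s_7, k_0) = 0xFBEEAA

0xFBEEAA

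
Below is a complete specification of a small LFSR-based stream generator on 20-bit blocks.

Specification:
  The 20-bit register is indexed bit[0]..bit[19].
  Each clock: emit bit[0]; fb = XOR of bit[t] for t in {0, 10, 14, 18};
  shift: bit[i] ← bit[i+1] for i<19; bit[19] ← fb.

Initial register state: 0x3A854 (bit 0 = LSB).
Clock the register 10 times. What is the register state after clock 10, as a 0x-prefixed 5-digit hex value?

reg_0 = 0x3A854
clock 1: out=0, reg = 0x1D42A
clock 2: out=0, reg = 0x0EA15
clock 3: out=1, reg = 0x0750A
clock 4: out=0, reg = 0x03A85
clock 5: out=1, reg = 0x81D42
clock 6: out=0, reg = 0xC0EA1
clock 7: out=1, reg = 0xE0750
clock 8: out=0, reg = 0x703A8
clock 9: out=0, reg = 0xB81D4
clock 10: out=0, reg = 0x5C0EA

0x5C0EA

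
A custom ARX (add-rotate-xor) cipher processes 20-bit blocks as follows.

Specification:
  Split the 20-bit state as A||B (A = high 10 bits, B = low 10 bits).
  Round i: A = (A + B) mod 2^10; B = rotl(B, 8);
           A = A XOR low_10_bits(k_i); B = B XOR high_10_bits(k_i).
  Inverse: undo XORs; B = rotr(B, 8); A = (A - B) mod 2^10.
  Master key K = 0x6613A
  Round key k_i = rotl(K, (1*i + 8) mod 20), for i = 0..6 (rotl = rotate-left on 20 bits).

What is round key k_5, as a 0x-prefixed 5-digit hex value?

K = 0x6613A
k_0 = rotl(K, (1*0+8) mod 20) = rotl(K, 8) = 0x13A66
k_1 = rotl(K, (1*1+8) mod 20) = rotl(K, 9) = 0x274CC
k_2 = rotl(K, (1*2+8) mod 20) = rotl(K, 10) = 0x4E998
k_3 = rotl(K, (1*3+8) mod 20) = rotl(K, 11) = 0x9D330
k_4 = rotl(K, (1*4+8) mod 20) = rotl(K, 12) = 0x3A661
k_5 = rotl(K, (1*5+8) mod 20) = rotl(K, 13) = 0x74CC2

0x74CC2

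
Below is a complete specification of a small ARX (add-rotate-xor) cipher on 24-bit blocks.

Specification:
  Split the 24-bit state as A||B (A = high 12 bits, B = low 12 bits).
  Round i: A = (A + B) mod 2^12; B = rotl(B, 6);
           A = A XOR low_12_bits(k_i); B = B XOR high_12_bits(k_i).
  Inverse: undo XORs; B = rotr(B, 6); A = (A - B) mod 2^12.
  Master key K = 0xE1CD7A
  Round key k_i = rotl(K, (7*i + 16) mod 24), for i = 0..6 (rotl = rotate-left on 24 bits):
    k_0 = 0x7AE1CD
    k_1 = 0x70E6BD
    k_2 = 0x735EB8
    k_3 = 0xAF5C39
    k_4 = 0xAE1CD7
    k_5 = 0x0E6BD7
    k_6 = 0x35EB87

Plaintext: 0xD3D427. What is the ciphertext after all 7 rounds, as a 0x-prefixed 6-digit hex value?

s_0 = plaintext = 0xD3D427
s_1 = Round(s_0, k_0) = 0x0A9E7E
s_2 = Round(s_1, k_1) = 0x99A8B7
s_3 = Round(s_2, k_2) = 0xCE9AD7
s_4 = Round(s_3, k_3) = 0xBF9F1E
s_5 = Round(s_4, k_4) = 0x7C0D5D
s_6 = Round(s_5, k_5) = 0xECA793
s_7 = Round(s_6, k_6) = 0xDDA780

0xDDA780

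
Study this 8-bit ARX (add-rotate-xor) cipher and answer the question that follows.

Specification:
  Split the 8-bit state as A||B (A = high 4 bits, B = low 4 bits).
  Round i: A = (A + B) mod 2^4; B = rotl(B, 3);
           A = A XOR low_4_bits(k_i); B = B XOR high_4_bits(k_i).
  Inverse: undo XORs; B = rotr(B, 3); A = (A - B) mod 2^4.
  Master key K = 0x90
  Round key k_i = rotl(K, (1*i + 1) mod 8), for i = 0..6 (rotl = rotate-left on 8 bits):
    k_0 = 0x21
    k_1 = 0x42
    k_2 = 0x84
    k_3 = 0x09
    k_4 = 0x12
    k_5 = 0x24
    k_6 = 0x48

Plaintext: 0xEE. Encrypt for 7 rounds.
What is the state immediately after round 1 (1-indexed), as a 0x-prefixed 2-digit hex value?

s_0 = plaintext = 0xEE
s_1 = Round(s_0, k_0) = 0xD5
s_2 = Round(s_1, k_1) = 0x0E
s_3 = Round(s_2, k_2) = 0xAF
s_4 = Round(s_3, k_3) = 0x0F
s_5 = Round(s_4, k_4) = 0xDE
s_6 = Round(s_5, k_5) = 0xF5
s_7 = Round(s_6, k_6) = 0xCE

0xD5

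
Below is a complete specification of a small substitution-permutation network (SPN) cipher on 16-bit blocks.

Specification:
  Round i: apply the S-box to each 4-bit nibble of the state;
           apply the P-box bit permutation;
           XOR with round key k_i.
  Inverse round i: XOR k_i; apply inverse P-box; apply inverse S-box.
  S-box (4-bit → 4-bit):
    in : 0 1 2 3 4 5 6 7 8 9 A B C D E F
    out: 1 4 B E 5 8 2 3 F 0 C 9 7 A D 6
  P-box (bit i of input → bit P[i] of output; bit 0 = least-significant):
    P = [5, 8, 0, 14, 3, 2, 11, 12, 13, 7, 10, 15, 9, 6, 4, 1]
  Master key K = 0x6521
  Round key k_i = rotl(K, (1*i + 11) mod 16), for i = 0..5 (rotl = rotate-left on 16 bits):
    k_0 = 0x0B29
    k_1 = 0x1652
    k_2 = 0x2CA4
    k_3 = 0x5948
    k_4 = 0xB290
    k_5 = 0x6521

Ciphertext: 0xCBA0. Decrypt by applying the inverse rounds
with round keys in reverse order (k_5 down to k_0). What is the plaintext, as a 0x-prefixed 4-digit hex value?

s_0 = ciphertext = 0xCBA0
s_1 = InvRound(s_0, k_5) = 0x0811
s_2 = InvRound(s_1, k_4) = 0x02A1
s_3 = InvRound(s_2, k_3) = 0x76E8
s_4 = InvRound(s_3, k_2) = 0x7985
s_5 = InvRound(s_4, k_1) = 0x8CF3
s_6 = InvRound(s_5, k_0) = 0x8306

0x8306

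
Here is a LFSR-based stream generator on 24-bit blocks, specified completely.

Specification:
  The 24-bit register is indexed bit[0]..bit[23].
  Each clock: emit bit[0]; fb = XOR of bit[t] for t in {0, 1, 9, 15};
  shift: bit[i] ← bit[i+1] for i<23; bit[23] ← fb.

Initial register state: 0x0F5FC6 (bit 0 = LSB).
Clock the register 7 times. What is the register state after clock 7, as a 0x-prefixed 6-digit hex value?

reg_0 = 0x0F5FC6
clock 1: out=0, reg = 0x07AFE3
clock 2: out=1, reg = 0x03D7F1
clock 3: out=1, reg = 0x81EBF8
clock 4: out=0, reg = 0x40F5FC
clock 5: out=0, reg = 0xA07AFE
clock 6: out=0, reg = 0x503D7F
clock 7: out=1, reg = 0x281EBF

0x281EBF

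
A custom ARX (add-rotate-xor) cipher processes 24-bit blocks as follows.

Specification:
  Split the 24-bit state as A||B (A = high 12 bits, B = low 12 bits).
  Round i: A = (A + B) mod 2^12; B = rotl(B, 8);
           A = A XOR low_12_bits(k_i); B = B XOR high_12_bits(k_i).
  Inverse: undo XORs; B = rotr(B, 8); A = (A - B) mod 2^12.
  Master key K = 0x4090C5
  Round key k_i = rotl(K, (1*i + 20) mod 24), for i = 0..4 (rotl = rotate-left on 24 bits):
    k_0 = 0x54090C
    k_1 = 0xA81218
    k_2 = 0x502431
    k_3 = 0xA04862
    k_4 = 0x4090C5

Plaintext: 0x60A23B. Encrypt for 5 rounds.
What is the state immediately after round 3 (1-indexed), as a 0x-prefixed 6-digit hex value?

0x32A294

s_0 = plaintext = 0x60A23B
s_1 = Round(s_0, k_0) = 0x149E63
s_2 = Round(s_1, k_1) = 0xDB4967
s_3 = Round(s_2, k_2) = 0x32A294
s_4 = Round(s_3, k_3) = 0xDDCE2D
s_5 = Round(s_4, k_4) = 0xCCC9EB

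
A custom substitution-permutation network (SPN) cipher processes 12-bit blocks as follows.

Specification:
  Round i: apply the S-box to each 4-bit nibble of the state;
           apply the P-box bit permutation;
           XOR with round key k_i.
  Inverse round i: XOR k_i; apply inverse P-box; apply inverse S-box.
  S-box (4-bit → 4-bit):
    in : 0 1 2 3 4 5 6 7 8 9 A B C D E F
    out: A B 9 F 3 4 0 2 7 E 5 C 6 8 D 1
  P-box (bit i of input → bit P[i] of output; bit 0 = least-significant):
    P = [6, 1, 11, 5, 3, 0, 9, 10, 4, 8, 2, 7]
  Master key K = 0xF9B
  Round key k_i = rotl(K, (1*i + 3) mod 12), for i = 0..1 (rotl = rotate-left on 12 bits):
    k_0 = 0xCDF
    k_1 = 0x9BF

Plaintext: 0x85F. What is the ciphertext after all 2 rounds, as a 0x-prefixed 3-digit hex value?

s_0 = plaintext = 0x85F
s_1 = Round(s_0, k_0) = 0xF8B
s_2 = Round(s_1, k_1) = 0x386

0x386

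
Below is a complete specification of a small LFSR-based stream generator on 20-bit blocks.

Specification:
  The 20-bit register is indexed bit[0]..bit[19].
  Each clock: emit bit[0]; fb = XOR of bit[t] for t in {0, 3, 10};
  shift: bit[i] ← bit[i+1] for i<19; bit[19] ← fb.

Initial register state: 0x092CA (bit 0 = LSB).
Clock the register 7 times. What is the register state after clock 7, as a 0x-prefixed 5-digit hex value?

reg_0 = 0x092CA
clock 1: out=0, reg = 0x84965
clock 2: out=1, reg = 0xC24B2
clock 3: out=0, reg = 0xE1259
clock 4: out=1, reg = 0x7092C
clock 5: out=0, reg = 0xB8496
clock 6: out=0, reg = 0xDC24B
clock 7: out=1, reg = 0x6E125

0x6E125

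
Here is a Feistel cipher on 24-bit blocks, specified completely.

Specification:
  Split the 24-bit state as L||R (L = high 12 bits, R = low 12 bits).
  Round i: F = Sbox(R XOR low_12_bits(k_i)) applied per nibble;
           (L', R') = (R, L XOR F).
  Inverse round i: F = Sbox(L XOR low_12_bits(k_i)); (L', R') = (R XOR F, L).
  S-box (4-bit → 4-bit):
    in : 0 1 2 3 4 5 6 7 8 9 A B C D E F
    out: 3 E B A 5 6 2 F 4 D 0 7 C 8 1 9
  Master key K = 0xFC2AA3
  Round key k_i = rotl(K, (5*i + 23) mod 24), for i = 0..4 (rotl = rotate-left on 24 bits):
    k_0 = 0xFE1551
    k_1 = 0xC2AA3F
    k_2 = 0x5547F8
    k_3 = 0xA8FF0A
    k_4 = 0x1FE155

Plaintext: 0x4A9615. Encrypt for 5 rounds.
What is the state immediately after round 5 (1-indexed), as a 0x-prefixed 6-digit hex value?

0x6824CC

s_0 = plaintext = 0x4A9615
s_1 = Round(s_0, k_0) = 0x615EFC
s_2 = Round(s_1, k_1) = 0xEFC3DF
s_3 = Round(s_2, k_2) = 0x3DFB43
s_4 = Round(s_3, k_3) = 0xB43682
s_5 = Round(s_4, k_4) = 0x6824CC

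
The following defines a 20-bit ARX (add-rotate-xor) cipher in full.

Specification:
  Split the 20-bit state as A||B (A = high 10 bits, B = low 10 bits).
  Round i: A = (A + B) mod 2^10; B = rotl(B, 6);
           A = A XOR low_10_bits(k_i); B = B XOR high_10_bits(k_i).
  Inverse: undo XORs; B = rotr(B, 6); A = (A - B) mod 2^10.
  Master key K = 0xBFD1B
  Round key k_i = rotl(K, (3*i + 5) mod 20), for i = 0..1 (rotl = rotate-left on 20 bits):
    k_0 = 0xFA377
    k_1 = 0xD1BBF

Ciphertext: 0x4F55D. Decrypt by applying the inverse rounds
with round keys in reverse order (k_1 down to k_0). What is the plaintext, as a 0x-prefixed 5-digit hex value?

0xAD109

s_0 = ciphertext = 0x4F55D
s_1 = InvRound(s_0, k_1) = 0x329B8
s_2 = InvRound(s_1, k_0) = 0xAD109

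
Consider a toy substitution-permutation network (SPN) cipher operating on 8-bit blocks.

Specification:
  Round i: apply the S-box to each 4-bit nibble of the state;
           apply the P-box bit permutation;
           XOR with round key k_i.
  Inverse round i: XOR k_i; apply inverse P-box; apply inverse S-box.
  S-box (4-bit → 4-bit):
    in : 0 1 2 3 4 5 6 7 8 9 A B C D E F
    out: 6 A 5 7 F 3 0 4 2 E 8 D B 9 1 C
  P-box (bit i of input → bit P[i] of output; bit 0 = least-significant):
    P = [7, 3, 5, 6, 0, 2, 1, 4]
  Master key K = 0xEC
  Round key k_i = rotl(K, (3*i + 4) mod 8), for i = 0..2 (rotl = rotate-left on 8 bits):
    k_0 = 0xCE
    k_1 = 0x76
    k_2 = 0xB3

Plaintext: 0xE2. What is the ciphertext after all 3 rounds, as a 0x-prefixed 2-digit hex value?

s_0 = plaintext = 0xE2
s_1 = Round(s_0, k_0) = 0x6F
s_2 = Round(s_1, k_1) = 0x16
s_3 = Round(s_2, k_2) = 0xA7

0xA7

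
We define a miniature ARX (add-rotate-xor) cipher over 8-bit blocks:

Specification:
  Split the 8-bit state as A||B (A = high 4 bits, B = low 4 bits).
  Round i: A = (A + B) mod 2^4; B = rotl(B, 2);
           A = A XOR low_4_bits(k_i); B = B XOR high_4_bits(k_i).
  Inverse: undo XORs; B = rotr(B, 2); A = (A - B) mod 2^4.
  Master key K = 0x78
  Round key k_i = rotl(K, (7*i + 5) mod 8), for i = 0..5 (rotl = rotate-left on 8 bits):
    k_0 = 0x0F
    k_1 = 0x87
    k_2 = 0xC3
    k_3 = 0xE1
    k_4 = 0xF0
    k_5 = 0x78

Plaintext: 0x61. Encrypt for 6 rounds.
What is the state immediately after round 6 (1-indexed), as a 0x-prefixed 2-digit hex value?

0xAC

s_0 = plaintext = 0x61
s_1 = Round(s_0, k_0) = 0x84
s_2 = Round(s_1, k_1) = 0xB9
s_3 = Round(s_2, k_2) = 0x7A
s_4 = Round(s_3, k_3) = 0x04
s_5 = Round(s_4, k_4) = 0x4E
s_6 = Round(s_5, k_5) = 0xAC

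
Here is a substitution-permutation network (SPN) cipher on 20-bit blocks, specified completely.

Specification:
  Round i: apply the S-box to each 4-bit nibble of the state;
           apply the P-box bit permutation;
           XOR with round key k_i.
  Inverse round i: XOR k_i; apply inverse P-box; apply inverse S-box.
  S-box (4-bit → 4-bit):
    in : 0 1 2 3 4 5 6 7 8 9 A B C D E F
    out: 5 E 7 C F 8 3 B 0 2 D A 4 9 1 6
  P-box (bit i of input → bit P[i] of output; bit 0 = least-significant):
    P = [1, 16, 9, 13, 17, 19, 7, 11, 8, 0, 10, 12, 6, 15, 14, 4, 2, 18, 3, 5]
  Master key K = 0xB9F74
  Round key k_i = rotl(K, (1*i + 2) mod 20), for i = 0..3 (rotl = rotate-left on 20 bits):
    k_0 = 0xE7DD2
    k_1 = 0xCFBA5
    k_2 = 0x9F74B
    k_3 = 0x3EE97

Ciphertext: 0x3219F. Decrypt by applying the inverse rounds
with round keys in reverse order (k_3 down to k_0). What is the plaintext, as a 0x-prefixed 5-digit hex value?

0xAF6A4

s_0 = ciphertext = 0x3219F
s_1 = InvRound(s_0, k_3) = 0xCF05C
s_2 = InvRound(s_1, k_2) = 0x65282
s_3 = InvRound(s_2, k_1) = 0xD967D
s_4 = InvRound(s_3, k_0) = 0xAF6A4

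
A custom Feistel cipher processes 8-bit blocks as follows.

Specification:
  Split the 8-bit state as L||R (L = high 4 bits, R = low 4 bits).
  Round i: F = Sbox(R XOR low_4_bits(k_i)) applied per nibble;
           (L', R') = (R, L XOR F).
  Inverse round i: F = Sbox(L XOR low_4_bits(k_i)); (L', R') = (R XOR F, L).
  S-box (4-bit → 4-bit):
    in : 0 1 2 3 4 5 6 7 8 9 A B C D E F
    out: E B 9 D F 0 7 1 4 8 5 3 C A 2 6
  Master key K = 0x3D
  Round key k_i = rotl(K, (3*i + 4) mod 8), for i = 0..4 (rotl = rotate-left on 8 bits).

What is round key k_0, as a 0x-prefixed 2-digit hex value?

0xD3

K = 0x3D
k_0 = rotl(K, (3*0+4) mod 8) = rotl(K, 4) = 0xD3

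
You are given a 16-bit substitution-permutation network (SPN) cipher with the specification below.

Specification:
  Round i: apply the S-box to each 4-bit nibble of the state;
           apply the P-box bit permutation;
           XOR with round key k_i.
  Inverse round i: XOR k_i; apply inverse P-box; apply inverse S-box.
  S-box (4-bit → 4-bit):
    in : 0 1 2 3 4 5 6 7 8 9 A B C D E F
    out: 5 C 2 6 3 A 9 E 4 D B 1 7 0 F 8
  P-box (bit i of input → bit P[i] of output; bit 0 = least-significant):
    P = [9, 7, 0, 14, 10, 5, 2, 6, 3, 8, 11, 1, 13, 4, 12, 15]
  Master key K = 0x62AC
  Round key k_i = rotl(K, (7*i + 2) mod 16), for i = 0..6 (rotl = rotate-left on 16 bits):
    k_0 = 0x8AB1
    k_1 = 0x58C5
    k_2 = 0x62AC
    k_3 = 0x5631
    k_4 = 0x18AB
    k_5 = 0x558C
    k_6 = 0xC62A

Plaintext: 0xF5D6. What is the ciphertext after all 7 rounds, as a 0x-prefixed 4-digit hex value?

0x6048

s_0 = plaintext = 0xF5D6
s_1 = Round(s_0, k_0) = 0x49B3
s_2 = Round(s_1, k_1) = 0x745E
s_3 = Round(s_2, k_2) = 0xB155
s_4 = Round(s_3, k_3) = 0x3ED3
s_5 = Round(s_4, k_4) = 0x0130
s_6 = Round(s_5, k_5) = 0x6FAB
s_7 = Round(s_6, k_6) = 0x6048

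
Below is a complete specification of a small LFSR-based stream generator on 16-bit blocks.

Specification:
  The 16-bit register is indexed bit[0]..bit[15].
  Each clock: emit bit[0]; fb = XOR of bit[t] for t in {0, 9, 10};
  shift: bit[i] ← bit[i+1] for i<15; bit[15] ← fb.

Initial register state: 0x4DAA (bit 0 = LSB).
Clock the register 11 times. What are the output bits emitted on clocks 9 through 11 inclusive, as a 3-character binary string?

101

reg_0 = 0x4DAA
clock 1: out=0, reg = 0xA6D5
clock 2: out=1, reg = 0xD36A
clock 3: out=0, reg = 0xE9B5
clock 4: out=1, reg = 0xF4DA
clock 5: out=0, reg = 0xFA6D
clock 6: out=1, reg = 0x7D36
clock 7: out=0, reg = 0xBE9B
clock 8: out=1, reg = 0xDF4D
clock 9: out=1, reg = 0xEFA6
clock 10: out=0, reg = 0x77D3
clock 11: out=1, reg = 0xBBE9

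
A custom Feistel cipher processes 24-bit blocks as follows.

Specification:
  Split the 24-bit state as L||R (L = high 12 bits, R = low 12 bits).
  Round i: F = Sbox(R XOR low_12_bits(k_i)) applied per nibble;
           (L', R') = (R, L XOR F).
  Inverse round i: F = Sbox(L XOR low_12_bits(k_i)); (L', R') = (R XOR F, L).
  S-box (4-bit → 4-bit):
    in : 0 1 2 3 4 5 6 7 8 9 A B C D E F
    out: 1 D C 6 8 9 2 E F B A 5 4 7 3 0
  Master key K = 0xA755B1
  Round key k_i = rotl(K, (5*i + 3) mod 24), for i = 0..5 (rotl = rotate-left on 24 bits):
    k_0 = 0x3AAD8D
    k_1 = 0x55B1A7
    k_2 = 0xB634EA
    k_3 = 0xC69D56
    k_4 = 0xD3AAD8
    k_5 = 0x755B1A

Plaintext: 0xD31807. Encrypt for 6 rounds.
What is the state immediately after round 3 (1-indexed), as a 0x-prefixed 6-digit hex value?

0x123D80

s_0 = plaintext = 0xD31807
s_1 = Round(s_0, k_0) = 0x8074CB
s_2 = Round(s_1, k_1) = 0x4CB123
s_3 = Round(s_2, k_2) = 0x123D80
s_4 = Round(s_3, k_3) = 0xD80051
s_5 = Round(s_4, k_4) = 0x05177B
s_6 = Round(s_5, k_5) = 0x77B47C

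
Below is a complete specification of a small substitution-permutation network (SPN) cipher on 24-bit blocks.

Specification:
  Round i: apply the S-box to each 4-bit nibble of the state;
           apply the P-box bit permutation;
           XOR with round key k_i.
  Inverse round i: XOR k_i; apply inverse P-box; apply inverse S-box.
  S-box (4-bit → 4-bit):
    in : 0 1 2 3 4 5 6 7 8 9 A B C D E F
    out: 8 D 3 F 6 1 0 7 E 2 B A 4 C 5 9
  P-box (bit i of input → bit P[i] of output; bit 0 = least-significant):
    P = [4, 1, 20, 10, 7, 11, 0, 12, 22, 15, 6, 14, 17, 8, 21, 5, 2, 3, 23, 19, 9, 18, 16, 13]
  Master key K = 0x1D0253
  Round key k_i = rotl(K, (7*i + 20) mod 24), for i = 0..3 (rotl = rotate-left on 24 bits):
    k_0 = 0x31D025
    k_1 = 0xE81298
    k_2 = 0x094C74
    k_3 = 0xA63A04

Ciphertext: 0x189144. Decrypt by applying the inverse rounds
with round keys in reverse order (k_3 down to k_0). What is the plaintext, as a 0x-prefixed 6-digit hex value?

0xEFFBA7

s_0 = ciphertext = 0x189144
s_1 = InvRound(s_0, k_3) = 0xAD749C
s_2 = InvRound(s_1, k_2) = 0xB4DCA6
s_3 = InvRound(s_2, k_1) = 0x2A0A93
s_4 = InvRound(s_3, k_0) = 0xEFFBA7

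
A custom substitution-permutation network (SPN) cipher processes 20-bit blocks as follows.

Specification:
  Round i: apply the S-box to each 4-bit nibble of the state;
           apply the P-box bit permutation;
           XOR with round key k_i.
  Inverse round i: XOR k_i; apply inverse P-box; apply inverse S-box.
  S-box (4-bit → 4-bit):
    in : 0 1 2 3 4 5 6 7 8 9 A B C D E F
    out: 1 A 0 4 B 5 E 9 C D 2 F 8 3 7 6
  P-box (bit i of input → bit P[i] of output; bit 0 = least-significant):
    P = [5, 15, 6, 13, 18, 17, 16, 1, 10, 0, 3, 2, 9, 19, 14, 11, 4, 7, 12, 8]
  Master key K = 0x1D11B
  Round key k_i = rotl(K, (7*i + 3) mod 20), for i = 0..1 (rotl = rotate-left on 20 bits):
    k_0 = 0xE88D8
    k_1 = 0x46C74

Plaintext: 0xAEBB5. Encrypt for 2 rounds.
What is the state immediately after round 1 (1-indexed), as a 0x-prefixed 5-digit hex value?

0x1CE37

s_0 = plaintext = 0xAEBB5
s_1 = Round(s_0, k_0) = 0x1CE37
s_2 = Round(s_1, k_1) = 0x541DD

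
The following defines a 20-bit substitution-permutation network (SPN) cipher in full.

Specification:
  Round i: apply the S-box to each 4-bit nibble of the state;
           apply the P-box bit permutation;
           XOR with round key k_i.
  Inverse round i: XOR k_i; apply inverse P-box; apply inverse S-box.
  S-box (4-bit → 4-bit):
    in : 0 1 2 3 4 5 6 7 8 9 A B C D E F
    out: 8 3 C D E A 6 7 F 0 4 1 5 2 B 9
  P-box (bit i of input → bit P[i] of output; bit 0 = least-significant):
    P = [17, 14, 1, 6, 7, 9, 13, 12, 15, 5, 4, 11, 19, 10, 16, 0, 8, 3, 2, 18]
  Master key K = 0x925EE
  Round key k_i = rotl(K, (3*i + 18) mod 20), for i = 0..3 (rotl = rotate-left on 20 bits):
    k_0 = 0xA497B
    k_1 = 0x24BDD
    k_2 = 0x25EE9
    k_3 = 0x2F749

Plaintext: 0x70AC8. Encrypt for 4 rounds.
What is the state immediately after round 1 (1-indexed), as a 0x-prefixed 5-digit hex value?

s_0 = plaintext = 0x70AC8
s_1 = Round(s_0, k_0) = 0x828A4
s_2 = Round(s_1, k_1) = 0x7A2A2
s_3 = Round(s_2, k_2) = 0x377B7
s_4 = Round(s_3, k_3) = 0xD32FF

0x828A4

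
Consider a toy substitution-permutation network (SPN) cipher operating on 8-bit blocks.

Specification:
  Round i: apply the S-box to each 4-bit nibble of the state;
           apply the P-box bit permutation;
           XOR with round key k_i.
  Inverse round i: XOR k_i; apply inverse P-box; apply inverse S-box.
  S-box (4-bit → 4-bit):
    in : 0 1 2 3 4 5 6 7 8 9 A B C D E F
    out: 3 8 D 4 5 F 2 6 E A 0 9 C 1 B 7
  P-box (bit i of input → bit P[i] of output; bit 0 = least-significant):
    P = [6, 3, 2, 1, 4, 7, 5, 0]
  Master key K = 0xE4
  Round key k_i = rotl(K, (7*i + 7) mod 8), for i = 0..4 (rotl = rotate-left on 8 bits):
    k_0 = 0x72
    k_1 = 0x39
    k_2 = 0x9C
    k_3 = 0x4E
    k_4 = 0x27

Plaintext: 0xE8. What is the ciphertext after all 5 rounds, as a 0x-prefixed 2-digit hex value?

0x37

s_0 = plaintext = 0xE8
s_1 = Round(s_0, k_0) = 0xED
s_2 = Round(s_1, k_1) = 0xE8
s_3 = Round(s_2, k_2) = 0x03
s_4 = Round(s_3, k_3) = 0xDA
s_5 = Round(s_4, k_4) = 0x37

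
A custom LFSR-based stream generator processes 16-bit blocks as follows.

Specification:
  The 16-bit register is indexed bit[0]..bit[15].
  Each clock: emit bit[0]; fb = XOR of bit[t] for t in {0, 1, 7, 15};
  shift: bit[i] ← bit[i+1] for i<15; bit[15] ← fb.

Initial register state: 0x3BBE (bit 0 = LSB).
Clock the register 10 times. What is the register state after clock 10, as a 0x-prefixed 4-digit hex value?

0x7C8E

reg_0 = 0x3BBE
clock 1: out=0, reg = 0x1DDF
clock 2: out=1, reg = 0x8EEF
clock 3: out=1, reg = 0x4777
clock 4: out=1, reg = 0x23BB
clock 5: out=1, reg = 0x91DD
clock 6: out=1, reg = 0xC8EE
clock 7: out=0, reg = 0xE477
clock 8: out=1, reg = 0xF23B
clock 9: out=1, reg = 0xF91D
clock 10: out=1, reg = 0x7C8E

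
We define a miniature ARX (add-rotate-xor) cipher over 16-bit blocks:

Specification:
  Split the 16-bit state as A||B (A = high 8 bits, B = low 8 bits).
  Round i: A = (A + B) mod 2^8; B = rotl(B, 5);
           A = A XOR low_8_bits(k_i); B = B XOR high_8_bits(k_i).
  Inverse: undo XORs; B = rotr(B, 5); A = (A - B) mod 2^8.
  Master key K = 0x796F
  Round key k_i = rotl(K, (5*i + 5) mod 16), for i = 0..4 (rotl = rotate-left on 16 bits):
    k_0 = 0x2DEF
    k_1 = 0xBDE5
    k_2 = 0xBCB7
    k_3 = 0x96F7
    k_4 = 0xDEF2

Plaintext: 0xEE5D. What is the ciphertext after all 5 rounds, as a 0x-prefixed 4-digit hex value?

s_0 = plaintext = 0xEE5D
s_1 = Round(s_0, k_0) = 0xA486
s_2 = Round(s_1, k_1) = 0xCF6D
s_3 = Round(s_2, k_2) = 0x8B11
s_4 = Round(s_3, k_3) = 0x6BB4
s_5 = Round(s_4, k_4) = 0xED48

0xED48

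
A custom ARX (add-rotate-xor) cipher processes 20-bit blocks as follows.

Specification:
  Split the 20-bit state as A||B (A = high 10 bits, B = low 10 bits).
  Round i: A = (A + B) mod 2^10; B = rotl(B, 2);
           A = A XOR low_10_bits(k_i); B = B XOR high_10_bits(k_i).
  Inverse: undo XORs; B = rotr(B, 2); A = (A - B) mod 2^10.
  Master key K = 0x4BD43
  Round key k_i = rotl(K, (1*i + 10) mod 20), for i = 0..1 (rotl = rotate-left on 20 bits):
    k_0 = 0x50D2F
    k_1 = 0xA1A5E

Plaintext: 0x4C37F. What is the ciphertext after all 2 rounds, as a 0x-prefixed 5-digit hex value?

s_0 = plaintext = 0x4C37F
s_1 = Round(s_0, k_0) = 0x600BC
s_2 = Round(s_1, k_1) = 0x18876

0x18876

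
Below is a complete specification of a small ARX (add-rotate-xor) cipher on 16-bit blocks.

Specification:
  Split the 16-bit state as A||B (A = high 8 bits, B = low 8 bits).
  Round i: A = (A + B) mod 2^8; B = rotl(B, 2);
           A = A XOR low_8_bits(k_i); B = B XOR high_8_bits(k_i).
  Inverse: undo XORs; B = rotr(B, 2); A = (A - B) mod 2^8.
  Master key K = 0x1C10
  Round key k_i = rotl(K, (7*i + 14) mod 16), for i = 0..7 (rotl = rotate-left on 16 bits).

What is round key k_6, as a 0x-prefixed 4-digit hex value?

K = 0x1C10
k_0 = rotl(K, (7*0+14) mod 16) = rotl(K, 14) = 0x0704
k_1 = rotl(K, (7*1+14) mod 16) = rotl(K, 5) = 0x8203
k_2 = rotl(K, (7*2+14) mod 16) = rotl(K, 12) = 0x01C1
k_3 = rotl(K, (7*3+14) mod 16) = rotl(K, 3) = 0xE080
k_4 = rotl(K, (7*4+14) mod 16) = rotl(K, 10) = 0x4070
k_5 = rotl(K, (7*5+14) mod 16) = rotl(K, 1) = 0x3820
k_6 = rotl(K, (7*6+14) mod 16) = rotl(K, 8) = 0x101C

0x101C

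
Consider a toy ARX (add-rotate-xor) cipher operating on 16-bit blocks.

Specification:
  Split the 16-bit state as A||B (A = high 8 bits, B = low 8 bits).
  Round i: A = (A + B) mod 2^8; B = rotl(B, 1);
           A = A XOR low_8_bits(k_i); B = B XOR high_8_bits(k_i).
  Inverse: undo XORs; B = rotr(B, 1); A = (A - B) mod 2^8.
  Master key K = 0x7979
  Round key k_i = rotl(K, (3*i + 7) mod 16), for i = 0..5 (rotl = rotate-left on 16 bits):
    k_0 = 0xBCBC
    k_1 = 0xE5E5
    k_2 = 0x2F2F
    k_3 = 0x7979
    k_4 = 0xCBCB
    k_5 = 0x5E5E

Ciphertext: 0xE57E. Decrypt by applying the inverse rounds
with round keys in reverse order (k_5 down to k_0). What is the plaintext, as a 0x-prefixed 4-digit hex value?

0x068B

s_0 = ciphertext = 0xE57E
s_1 = InvRound(s_0, k_5) = 0xAB10
s_2 = InvRound(s_1, k_4) = 0x73ED
s_3 = InvRound(s_2, k_3) = 0xC04A
s_4 = InvRound(s_3, k_2) = 0x3DB2
s_5 = InvRound(s_4, k_1) = 0x2DAB
s_6 = InvRound(s_5, k_0) = 0x068B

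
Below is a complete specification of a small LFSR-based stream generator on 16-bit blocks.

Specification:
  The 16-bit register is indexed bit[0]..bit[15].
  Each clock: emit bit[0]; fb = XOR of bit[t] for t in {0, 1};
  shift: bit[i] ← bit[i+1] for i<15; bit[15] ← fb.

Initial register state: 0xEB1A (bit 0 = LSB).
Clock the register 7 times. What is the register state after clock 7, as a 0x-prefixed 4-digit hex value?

reg_0 = 0xEB1A
clock 1: out=0, reg = 0xF58D
clock 2: out=1, reg = 0xFAC6
clock 3: out=0, reg = 0xFD63
clock 4: out=1, reg = 0x7EB1
clock 5: out=1, reg = 0xBF58
clock 6: out=0, reg = 0x5FAC
clock 7: out=0, reg = 0x2FD6

0x2FD6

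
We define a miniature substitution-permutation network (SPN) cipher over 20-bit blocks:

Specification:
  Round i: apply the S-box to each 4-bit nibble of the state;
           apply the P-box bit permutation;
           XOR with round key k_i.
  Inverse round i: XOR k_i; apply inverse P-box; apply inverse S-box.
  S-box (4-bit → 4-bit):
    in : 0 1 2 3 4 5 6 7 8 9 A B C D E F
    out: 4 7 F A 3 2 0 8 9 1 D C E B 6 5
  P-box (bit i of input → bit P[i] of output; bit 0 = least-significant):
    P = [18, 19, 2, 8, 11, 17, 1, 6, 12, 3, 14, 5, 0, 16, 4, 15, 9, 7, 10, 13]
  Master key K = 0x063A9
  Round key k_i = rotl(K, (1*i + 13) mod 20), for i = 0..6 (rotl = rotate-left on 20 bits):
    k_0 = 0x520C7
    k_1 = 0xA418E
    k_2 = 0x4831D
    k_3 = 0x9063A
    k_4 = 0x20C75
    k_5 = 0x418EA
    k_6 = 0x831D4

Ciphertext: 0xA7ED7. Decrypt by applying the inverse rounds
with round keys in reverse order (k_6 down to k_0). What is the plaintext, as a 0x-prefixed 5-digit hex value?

s_0 = ciphertext = 0xA7ED7
s_1 = InvRound(s_0, k_6) = 0xF9017
s_2 = InvRound(s_1, k_5) = 0x523DE
s_3 = InvRound(s_2, k_4) = 0x24318
s_4 = InvRound(s_3, k_3) = 0x05BE3
s_5 = InvRound(s_4, k_2) = 0x5B2AF
s_6 = InvRound(s_5, k_1) = 0x8DA5D
s_7 = InvRound(s_6, k_0) = 0xDC1F4

0xDC1F4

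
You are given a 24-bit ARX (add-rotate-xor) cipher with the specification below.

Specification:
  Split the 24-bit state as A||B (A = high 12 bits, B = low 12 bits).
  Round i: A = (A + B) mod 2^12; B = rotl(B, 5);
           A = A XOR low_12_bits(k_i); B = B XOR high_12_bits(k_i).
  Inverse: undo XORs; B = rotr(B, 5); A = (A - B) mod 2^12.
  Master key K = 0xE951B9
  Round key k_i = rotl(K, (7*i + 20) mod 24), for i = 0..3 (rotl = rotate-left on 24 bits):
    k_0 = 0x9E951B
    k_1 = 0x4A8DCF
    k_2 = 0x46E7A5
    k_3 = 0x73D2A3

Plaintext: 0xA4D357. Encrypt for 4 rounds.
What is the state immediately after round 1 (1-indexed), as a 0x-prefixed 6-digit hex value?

0x8BF30F

s_0 = plaintext = 0xA4D357
s_1 = Round(s_0, k_0) = 0x8BF30F
s_2 = Round(s_1, k_1) = 0x60154E
s_3 = Round(s_2, k_2) = 0xCEADA4
s_4 = Round(s_3, k_3) = 0x82D3A6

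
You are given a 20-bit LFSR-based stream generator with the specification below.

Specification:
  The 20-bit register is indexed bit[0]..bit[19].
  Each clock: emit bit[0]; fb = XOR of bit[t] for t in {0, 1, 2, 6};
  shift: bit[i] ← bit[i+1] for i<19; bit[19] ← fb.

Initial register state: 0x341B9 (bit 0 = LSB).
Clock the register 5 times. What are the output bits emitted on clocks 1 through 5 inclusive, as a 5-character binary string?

reg_0 = 0x341B9
clock 1: out=1, reg = 0x9A0DC
clock 2: out=0, reg = 0x4D06E
clock 3: out=0, reg = 0xA6837
clock 4: out=1, reg = 0xD341B
clock 5: out=1, reg = 0x69A0D

10011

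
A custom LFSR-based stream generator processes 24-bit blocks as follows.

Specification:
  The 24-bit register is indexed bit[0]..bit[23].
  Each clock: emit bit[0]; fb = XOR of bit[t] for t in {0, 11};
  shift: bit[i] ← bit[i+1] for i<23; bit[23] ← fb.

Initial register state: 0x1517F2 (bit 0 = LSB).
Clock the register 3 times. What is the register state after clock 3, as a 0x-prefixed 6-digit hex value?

0x02A2FE

reg_0 = 0x1517F2
clock 1: out=0, reg = 0x0A8BF9
clock 2: out=1, reg = 0x0545FC
clock 3: out=0, reg = 0x02A2FE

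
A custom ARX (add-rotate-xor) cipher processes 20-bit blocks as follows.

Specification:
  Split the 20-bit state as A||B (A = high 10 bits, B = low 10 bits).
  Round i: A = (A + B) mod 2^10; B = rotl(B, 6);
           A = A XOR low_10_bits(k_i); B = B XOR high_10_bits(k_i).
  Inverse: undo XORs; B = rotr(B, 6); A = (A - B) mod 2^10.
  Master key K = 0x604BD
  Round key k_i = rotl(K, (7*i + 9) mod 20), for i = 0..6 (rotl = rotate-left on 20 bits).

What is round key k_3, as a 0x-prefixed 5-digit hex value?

0x2F581

K = 0x604BD
k_0 = rotl(K, (7*0+9) mod 20) = rotl(K, 9) = 0x97AC0
k_1 = rotl(K, (7*1+9) mod 20) = rotl(K, 16) = 0xD604B
k_2 = rotl(K, (7*2+9) mod 20) = rotl(K, 3) = 0x025EB
k_3 = rotl(K, (7*3+9) mod 20) = rotl(K, 10) = 0x2F581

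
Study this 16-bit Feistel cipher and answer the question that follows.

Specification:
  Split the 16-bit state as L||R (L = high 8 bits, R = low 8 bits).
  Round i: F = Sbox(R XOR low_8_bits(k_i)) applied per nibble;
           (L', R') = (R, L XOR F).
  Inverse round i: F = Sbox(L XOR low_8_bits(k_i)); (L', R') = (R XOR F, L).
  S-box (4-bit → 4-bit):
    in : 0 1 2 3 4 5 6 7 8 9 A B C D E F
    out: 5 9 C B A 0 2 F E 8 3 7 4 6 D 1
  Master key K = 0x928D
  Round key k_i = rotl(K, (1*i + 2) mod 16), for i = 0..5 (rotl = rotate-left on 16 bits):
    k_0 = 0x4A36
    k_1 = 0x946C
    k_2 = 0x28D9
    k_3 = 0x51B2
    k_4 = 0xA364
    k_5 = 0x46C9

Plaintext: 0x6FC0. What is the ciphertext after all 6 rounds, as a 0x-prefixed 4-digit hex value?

s_0 = plaintext = 0x6FC0
s_1 = Round(s_0, k_0) = 0xC07D
s_2 = Round(s_1, k_1) = 0x7D59
s_3 = Round(s_2, k_2) = 0x5998
s_4 = Round(s_3, k_3) = 0x989A
s_5 = Round(s_4, k_4) = 0x9A85
s_6 = Round(s_5, k_5) = 0x853E

0x853E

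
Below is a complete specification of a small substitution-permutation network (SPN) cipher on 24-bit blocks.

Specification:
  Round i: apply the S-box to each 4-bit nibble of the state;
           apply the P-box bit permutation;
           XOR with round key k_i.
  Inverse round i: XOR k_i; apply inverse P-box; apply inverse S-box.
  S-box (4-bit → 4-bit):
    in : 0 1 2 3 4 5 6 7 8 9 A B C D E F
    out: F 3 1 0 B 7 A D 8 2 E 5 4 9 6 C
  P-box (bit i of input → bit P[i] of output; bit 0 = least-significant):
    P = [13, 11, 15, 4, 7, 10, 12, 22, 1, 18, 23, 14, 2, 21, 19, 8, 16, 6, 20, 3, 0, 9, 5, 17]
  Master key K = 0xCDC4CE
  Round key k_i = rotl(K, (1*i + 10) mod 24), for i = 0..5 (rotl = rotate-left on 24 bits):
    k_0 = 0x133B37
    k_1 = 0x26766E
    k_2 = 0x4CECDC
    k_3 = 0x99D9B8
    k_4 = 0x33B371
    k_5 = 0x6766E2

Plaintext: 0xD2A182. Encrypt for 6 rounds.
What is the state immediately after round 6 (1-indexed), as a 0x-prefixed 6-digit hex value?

0xA79488

s_0 = plaintext = 0xD2A182
s_1 = Round(s_0, k_0) = 0x7C1A34
s_2 = Round(s_1, k_1) = 0x901E5B
s_3 = Round(s_2, k_2) = 0xF95A10
s_4 = Round(s_3, k_3) = 0x37354C
s_5 = Round(s_4, k_4) = 0xE637FB
s_6 = Round(s_5, k_5) = 0xA79488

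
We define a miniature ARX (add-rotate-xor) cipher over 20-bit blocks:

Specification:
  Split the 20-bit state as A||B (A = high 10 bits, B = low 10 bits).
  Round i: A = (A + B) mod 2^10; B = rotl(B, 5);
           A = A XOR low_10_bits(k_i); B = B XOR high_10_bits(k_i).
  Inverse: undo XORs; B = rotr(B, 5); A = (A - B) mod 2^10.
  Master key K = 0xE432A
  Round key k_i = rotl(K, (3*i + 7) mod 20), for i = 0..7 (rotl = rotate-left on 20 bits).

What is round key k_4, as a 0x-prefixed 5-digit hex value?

K = 0xE432A
k_0 = rotl(K, (3*0+7) mod 20) = rotl(K, 7) = 0x19572
k_1 = rotl(K, (3*1+7) mod 20) = rotl(K, 10) = 0xCAB90
k_2 = rotl(K, (3*2+7) mod 20) = rotl(K, 13) = 0x55C86
k_3 = rotl(K, (3*3+7) mod 20) = rotl(K, 16) = 0xAE432
k_4 = rotl(K, (3*4+7) mod 20) = rotl(K, 19) = 0x72195

0x72195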